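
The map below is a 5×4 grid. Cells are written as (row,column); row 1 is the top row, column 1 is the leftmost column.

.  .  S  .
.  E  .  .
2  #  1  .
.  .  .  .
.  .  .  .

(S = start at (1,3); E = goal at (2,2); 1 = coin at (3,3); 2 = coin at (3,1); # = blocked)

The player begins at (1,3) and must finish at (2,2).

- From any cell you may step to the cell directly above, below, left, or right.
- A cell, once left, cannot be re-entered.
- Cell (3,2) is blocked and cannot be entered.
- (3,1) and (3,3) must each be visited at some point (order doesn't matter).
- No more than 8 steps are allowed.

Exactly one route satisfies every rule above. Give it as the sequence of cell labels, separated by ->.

(1,3) -> (2,3) -> (3,3) -> (4,3) -> (4,2) -> (4,1) -> (3,1) -> (2,1) -> (2,2)

The budget equals the shortest possible length, so every move has to be on a shortest route through the required cells.
Route from (1,3): down 3 to (4,3), left 2 to (4,1), up 2 to (2,1), right 1 to (2,2) — 8 moves in all.
Check: all required cells visited; 8 ≤ 8 moves.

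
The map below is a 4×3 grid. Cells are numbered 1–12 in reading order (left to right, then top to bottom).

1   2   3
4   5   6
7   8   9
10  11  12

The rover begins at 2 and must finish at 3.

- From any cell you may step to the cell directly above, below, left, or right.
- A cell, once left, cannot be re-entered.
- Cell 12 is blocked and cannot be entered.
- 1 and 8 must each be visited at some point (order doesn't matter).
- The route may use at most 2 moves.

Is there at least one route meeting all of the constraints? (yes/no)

Even ignoring the no-revisit rule, getting from 2 to 3, taking the cheapest ordering 2 → 1 → 8 → 3 needs at least 1 + 3 + 3 = 7 moves (Manhattan distance per leg), which exceeds the 2-move limit.

no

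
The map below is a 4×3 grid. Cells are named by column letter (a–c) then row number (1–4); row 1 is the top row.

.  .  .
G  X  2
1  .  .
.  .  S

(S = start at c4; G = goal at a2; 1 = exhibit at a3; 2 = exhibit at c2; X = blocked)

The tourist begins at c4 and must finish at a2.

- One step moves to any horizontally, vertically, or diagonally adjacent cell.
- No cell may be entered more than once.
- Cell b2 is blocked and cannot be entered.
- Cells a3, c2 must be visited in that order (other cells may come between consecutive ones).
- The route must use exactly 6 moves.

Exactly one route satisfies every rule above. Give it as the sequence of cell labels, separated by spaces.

The waypoints must appear in the order a3, c2, with no cell reused.
Route from c4: left to b4, up-left to a3, right to b3, up-right to c2, up-left to b1, down-left to a2 — 6 moves in all.
Check: order respected (1 at step 2, 2 at step 4); 6 moves as required.

c4 b4 a3 b3 c2 b1 a2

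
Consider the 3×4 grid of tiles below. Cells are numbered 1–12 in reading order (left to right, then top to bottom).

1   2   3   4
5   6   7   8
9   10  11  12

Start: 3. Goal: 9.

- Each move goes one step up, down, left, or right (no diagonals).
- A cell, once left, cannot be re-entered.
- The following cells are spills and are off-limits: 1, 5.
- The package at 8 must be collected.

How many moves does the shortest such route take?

6

Any route passes through 8 somewhere between 3 and 9. Summing Manhattan distances along the two legs (3 → 8 → 9) gives a lower bound of 2 + 4 = 6 moves.
A route of 6 moves achieves this: 3 → 7 → 8 → 12 → 11 → 10 → 9.
Since 6 matches the lower bound, it is optimal.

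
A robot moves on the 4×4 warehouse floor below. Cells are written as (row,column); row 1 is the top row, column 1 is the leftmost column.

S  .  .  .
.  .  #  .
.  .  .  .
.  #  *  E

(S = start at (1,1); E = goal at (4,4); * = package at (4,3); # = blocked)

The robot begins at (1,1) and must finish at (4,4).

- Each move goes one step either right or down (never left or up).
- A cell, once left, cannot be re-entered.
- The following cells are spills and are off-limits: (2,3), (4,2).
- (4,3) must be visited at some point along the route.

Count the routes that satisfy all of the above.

3

A right/down-only route from (1,1) to (4,4) makes exactly 3 down-moves and 3 right-moves in some order.
With no other constraints that would be C(6,3) = 20 routes.
Split at (4,3) and multiply the segment counts (each segment already excludes blocked cells): (1,1)→(4,3): 3; (4,3)→(4,4): 1; product = 3.
That gives 3 routes.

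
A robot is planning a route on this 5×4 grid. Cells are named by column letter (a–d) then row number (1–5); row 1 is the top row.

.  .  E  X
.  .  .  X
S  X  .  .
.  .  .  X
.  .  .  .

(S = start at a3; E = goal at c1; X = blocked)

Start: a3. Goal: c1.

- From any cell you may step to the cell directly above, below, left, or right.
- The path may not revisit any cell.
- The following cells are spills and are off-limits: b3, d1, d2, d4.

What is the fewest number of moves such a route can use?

The Manhattan distance from a3 to c1 is |3−1| + |1−3| = 4, so at least 4 moves are needed.
A route of 4 moves achieves this: a3 → a2 → a1 → b1 → c1.
Since 4 matches the lower bound, it is optimal.

4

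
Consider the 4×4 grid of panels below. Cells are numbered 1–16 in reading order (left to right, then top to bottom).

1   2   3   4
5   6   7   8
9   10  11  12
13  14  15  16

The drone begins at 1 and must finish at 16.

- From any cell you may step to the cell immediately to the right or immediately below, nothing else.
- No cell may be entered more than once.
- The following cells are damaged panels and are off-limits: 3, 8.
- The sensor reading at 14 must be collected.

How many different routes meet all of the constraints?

A right/down-only route from 1 to 16 makes exactly 3 down-moves and 3 right-moves in some order.
With no other constraints that would be C(6,3) = 20 routes.
Split at 14 and multiply the segment counts (each segment already excludes blocked cells): 1→14: 4; 14→16: 1; product = 4.
That gives 4 routes.

4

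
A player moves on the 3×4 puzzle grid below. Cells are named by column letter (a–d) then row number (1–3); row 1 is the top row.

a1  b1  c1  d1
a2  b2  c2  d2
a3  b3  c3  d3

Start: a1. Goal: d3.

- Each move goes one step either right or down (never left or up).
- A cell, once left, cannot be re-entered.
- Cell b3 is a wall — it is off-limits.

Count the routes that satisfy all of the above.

A right/down-only route from a1 to d3 makes exactly 2 down-moves and 3 right-moves in some order.
With no other constraints that would be C(5,2) = 10 routes.
Subtract routes through each blocked cell (inclusion–exclusion for overlaps): − through b3: 3 → 7.
That gives 7 routes.

7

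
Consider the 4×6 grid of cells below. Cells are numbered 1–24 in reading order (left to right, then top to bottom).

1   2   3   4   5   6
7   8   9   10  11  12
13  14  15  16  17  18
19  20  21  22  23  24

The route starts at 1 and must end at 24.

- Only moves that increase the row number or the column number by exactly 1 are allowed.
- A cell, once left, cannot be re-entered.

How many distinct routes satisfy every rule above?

56

A right/down-only route from 1 to 24 makes exactly 3 down-moves and 5 right-moves in some order.
With no other constraints that would be C(8,3) = 56 routes.
That gives 56 routes.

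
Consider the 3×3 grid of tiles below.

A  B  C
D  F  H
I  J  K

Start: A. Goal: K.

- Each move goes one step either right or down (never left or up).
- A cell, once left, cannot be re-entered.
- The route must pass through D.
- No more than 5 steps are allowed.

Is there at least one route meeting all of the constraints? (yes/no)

yes

One route that works: A → D → I → J → K.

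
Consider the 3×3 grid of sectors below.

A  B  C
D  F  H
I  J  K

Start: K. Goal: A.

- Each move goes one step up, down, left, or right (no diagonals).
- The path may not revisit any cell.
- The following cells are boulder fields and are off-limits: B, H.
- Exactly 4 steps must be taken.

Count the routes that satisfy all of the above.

Need simple routes of exactly 4 moves from K to A (Manhattan distance 4, so 0 moves are spent on a detour and 0 undoing it).
Enumerating: K J F D A | K J I D A.
That gives 2 routes.

2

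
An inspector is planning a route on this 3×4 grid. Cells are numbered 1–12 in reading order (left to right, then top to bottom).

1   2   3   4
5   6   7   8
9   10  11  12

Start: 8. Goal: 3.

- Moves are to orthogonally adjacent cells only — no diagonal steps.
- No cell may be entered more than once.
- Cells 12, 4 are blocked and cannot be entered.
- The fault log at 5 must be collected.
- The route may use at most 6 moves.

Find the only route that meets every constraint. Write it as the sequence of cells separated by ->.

The 6-move cap with required stops at 5 leaves no slack for detours.
Route from 8: left 3 to 5, up 1 to 1, right 2 to 3 — 6 moves in all.
Check: all required cells visited; 6 ≤ 6 moves.

8 -> 7 -> 6 -> 5 -> 1 -> 2 -> 3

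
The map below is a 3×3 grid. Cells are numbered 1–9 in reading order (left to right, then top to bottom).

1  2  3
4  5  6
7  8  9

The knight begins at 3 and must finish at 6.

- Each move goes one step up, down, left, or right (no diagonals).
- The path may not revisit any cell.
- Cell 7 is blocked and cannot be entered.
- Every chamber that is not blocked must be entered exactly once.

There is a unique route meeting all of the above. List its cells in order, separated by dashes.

3 - 2 - 1 - 4 - 5 - 8 - 9 - 6

Need to visit all 8 open cells exactly once, starting at 3 and ending at 6.
Cell 1 has only two open neighbours (4 and 2), so the path must pass straight through it: one of those is the cell it's entered from and the other is where it exits.
Route from 3: 2× left (reaching 1), down to 4, right to 5, down to 8, right to 9, up to 6 — 7 moves in all.
Check: all 8 open cells covered.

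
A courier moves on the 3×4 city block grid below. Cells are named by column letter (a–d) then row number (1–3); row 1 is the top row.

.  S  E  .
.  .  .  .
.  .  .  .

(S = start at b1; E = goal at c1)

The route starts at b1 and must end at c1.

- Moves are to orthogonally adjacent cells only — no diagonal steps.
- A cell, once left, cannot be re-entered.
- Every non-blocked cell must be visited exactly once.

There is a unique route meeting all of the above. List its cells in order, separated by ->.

Need to visit all 12 open cells exactly once, starting at b1 and ending at c1.
Cell a3 has only two open neighbours (a2 and b3), so the path must pass straight through it: one of those is the cell it's entered from and the other is where it exits.
Route from b1: left to a1, 2× down (reaching a3), right to b3, up to b2, right to c2, down to c3, right to d3, 2× up (reaching d1), left to c1 — 11 moves in all.
Check: all 12 open cells covered.

b1 -> a1 -> a2 -> a3 -> b3 -> b2 -> c2 -> c3 -> d3 -> d2 -> d1 -> c1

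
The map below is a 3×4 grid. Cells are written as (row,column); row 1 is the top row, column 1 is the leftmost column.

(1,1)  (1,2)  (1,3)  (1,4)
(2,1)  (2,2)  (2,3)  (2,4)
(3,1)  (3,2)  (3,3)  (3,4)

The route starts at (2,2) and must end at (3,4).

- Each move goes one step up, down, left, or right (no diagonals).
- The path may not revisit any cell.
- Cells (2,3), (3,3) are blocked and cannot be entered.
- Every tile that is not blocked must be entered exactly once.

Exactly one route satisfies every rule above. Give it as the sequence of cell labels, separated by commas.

Need to visit all 10 open cells exactly once, starting at (2,2) and ending at (3,4).
Cell (3,2) has only two open neighbours ((2,2) and (3,1)), so the path must pass straight through it: one of those is the cell it's entered from and the other is where it exits.
Route from (2,2): down to (3,2), left to (3,1), 2× up (reaching (1,1)), 3× right (reaching (1,4)), 2× down (reaching (3,4)) — 9 moves in all.
Check: all 10 open cells covered.

(2,2), (3,2), (3,1), (2,1), (1,1), (1,2), (1,3), (1,4), (2,4), (3,4)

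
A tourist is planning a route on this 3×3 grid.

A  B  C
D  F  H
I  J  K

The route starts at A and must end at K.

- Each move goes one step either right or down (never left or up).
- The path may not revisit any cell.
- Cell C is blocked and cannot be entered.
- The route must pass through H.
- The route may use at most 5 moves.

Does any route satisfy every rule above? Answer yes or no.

One route that works: A → D → F → H → K.

yes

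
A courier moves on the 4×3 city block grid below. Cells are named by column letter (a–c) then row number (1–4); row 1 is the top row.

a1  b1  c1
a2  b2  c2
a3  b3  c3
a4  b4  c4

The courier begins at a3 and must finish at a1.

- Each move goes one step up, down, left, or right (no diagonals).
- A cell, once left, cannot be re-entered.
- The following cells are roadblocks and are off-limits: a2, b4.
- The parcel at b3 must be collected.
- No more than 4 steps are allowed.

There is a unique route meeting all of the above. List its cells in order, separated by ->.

The 4-move cap with required stops at b3 leaves no slack for detours.
Route from a3: right 1 to b3, up 2 to b1, left 1 to a1 — 4 moves in all.
Check: all required cells visited; 4 ≤ 4 moves.

a3 -> b3 -> b2 -> b1 -> a1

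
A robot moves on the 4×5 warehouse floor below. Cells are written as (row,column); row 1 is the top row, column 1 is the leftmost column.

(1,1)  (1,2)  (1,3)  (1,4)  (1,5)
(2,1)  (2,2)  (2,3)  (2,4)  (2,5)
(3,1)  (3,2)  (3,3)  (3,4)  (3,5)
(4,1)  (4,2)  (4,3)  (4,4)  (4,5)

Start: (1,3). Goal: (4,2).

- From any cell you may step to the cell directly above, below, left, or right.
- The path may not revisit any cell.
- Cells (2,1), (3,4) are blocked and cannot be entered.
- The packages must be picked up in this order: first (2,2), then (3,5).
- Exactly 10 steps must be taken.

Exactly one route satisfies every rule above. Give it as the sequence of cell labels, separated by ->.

The waypoints must appear in the order (2,2), (3,5), with no cell reused.
Route from (1,3): left 1 to (1,2), down 1 to (2,2), right 3 to (2,5), down 2 to (4,5), left 3 to (4,2) — 10 moves in all.
Check: order respected ((2,2) at step 2, (3,5) at step 6); 10 moves as required.

(1,3) -> (1,2) -> (2,2) -> (2,3) -> (2,4) -> (2,5) -> (3,5) -> (4,5) -> (4,4) -> (4,3) -> (4,2)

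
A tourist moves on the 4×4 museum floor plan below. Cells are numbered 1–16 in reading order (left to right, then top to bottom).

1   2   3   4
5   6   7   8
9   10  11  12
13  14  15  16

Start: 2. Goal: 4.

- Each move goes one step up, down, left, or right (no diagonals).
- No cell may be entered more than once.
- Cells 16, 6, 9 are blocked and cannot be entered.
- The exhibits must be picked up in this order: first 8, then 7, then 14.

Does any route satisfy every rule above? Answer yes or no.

Even ignoring the required order, no revisit-free route from 2 to 4 manages to pass through all of 8, 7, and 14: branching out from 2, every path either misses one of them or, having collected them, can no longer reach 4 without re-entering a cell.

no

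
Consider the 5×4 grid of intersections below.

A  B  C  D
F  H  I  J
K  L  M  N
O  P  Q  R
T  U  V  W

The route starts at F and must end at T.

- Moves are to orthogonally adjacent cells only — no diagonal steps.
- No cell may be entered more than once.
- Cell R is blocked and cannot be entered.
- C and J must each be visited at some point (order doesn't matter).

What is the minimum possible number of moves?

11

Any route passes through C and J in some order between F and T. Summing Manhattan distances along each leg and taking the cheapest ordering (F → J → C → T) gives a lower bound of 3 + 2 + 6 = 11 moves.
A route of 11 moves achieves this: F → A → B → C → I → J → N → M → Q → V → U → T.
Since 11 matches the lower bound, it is optimal.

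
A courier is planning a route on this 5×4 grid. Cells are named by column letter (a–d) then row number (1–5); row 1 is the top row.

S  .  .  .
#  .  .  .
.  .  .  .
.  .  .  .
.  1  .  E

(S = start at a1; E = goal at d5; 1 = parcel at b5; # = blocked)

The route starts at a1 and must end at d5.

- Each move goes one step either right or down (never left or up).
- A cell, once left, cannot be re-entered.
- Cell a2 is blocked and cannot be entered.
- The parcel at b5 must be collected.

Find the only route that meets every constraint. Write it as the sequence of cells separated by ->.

a1 -> b1 -> b2 -> b3 -> b4 -> b5 -> c5 -> d5

Moves only go right or down, so the column and row indices never decrease.
Route from a1: right 1 to b1, down 4 to b5, right 2 to d5 — 7 moves in all.
Check: all required cells visited.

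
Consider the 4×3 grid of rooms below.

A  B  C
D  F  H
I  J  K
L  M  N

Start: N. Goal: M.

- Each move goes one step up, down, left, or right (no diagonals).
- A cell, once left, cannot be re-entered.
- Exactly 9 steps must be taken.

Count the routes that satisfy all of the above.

9

Need simple routes of exactly 9 moves from N to M (Manhattan distance 1, so 4 moves are spent on a detour and 4 undoing it).
Branch systematically from the start, pruning whenever the remaining move budget drops below the Manhattan distance to M or differs from it in parity. Every completion starts via K: 9 (no valid completion starts via M).
That gives 9 routes.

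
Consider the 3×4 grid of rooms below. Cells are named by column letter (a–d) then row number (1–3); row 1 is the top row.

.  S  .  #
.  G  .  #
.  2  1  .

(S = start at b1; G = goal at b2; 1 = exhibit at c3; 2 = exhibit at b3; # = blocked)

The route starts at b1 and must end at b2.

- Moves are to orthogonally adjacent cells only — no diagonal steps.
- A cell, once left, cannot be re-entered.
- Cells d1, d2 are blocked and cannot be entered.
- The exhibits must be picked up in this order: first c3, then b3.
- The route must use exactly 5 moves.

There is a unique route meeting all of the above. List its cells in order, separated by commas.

The waypoints must appear in the order c3, b3, with no cell reused.
Route from b1: right to c1, 2× down (reaching c3), left to b3, up to b2 — 5 moves in all.
Check: order respected (1 at step 3, 2 at step 4); 5 moves as required.

b1, c1, c2, c3, b3, b2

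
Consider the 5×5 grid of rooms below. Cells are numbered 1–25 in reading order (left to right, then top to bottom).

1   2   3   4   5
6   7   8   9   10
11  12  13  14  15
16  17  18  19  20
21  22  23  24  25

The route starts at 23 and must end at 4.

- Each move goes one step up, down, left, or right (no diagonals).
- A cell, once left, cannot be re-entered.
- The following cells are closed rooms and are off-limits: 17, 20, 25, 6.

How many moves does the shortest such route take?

5

The Manhattan distance from 23 to 4 is |5−1| + |3−4| = 5, so at least 5 moves are needed.
A route of 5 moves achieves this: 23 → 18 → 13 → 8 → 3 → 4.
Since 5 matches the lower bound, it is optimal.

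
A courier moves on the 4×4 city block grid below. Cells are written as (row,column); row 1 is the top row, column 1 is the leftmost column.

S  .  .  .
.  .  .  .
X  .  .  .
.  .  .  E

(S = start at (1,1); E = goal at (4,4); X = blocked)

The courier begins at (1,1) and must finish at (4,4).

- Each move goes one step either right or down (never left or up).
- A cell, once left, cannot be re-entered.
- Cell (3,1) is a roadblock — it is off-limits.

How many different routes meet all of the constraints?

A right/down-only route from (1,1) to (4,4) makes exactly 3 down-moves and 3 right-moves in some order.
With no other constraints that would be C(6,3) = 20 routes.
Subtract routes through each blocked cell (inclusion–exclusion for overlaps): − through (3,1): 4 → 16.
That gives 16 routes.

16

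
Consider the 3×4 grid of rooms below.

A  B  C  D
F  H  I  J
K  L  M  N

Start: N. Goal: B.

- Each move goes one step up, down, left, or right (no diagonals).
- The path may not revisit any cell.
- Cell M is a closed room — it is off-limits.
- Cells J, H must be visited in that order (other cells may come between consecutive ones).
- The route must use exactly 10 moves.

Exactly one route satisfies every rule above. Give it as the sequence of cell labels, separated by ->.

N -> J -> D -> C -> I -> H -> L -> K -> F -> A -> B

The waypoints must appear in the order J, H, with no cell reused.
Route from N: up 2 to D, left 1 to C, down 1 to I, left 1 to H, down 1 to L, left 1 to K, up 2 to A, right 1 to B — 10 moves in all.
Check: order respected (J at step 1, H at step 5); 10 moves as required.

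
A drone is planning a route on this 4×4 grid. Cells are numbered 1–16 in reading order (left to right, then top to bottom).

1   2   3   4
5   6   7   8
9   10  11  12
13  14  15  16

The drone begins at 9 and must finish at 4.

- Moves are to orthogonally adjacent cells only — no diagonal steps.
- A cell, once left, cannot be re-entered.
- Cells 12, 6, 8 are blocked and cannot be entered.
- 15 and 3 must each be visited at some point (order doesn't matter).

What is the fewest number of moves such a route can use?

Any route passes through 15 and 3 in some order between 9 and 4. Summing Manhattan distances along each leg and taking the cheapest ordering (9 → 15 → 3 → 4) gives a lower bound of 3 + 3 + 1 = 7 moves.
A route of 7 moves achieves this: 9 → 13 → 14 → 15 → 11 → 7 → 3 → 4.
Since 7 matches the lower bound, it is optimal.

7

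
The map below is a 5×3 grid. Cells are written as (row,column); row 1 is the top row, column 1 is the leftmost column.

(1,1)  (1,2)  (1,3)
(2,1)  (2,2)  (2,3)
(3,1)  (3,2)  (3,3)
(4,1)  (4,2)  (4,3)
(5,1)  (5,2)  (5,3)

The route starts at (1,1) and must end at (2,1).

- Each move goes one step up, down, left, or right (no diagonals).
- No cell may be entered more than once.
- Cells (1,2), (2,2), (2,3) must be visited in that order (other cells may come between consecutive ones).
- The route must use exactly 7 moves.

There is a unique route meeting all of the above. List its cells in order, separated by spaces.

(1,1) (1,2) (2,2) (2,3) (3,3) (3,2) (3,1) (2,1)

The waypoints must appear in the order (1,2), (2,2), (2,3), with no cell reused.
Route from (1,1): right 1 to (1,2), down 1 to (2,2), right 1 to (2,3), down 1 to (3,3), left 2 to (3,1), up 1 to (2,1) — 7 moves in all.
Check: order respected ((1,2) at step 1, (2,2) at step 2, (2,3) at step 3); 7 moves as required.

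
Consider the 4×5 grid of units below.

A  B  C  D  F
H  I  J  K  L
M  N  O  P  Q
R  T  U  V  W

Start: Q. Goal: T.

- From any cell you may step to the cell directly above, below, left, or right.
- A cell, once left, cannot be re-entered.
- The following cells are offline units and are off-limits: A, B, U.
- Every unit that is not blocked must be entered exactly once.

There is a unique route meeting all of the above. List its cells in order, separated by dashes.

Need to visit all 17 open cells exactly once, starting at Q and ending at T.
Cell H has only two open neighbours (M and I), so the path must pass straight through it: one of those is the cell it's entered from and the other is where it exits.
Route from Q: down to W, left to V, 2× up (reaching K), right to L, up to F, 2× left (reaching C), 2× down (reaching O), left to N, up to I, left to H, 2× down (reaching R), right to T — 16 moves in all.
Check: all 17 open cells covered.

Q - W - V - P - K - L - F - D - C - J - O - N - I - H - M - R - T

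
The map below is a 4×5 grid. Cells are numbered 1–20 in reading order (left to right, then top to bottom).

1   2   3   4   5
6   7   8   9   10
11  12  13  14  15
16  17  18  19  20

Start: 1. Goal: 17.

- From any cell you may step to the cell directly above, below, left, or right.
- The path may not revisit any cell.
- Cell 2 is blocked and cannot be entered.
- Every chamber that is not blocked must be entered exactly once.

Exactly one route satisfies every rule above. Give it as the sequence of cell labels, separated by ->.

Need to visit all 19 open cells exactly once, starting at 1 and ending at 17.
Route from 1: down 1 to 6, right 2 to 8, up 1 to 3, right 2 to 5, down 1 to 10, left 1 to 9, down 1 to 14, right 1 to 15, down 1 to 20, left 2 to 18, up 1 to 13, left 2 to 11, down 1 to 16, right 1 to 17 — 18 moves in all.
Check: all 19 open cells covered.

1 -> 6 -> 7 -> 8 -> 3 -> 4 -> 5 -> 10 -> 9 -> 14 -> 15 -> 20 -> 19 -> 18 -> 13 -> 12 -> 11 -> 16 -> 17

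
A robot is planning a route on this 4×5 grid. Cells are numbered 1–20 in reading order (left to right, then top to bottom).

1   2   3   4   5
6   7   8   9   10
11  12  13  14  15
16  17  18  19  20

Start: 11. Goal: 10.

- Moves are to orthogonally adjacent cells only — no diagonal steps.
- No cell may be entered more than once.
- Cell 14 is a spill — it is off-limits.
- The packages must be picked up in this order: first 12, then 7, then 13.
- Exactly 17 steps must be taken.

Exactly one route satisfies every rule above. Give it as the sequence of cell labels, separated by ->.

The waypoints must appear in the order 12, 7, 13, with no cell reused.
Route from 11: down to 16, right to 17, 2× up (reaching 7), left to 6, up to 1, 3× right (reaching 4), down to 9, left to 8, 2× down (reaching 18), 2× right (reaching 20), 2× up (reaching 10) — 17 moves in all.
Check: order respected (12 at step 3, 7 at step 4, 13 at step 12); 17 moves as required.

11 -> 16 -> 17 -> 12 -> 7 -> 6 -> 1 -> 2 -> 3 -> 4 -> 9 -> 8 -> 13 -> 18 -> 19 -> 20 -> 15 -> 10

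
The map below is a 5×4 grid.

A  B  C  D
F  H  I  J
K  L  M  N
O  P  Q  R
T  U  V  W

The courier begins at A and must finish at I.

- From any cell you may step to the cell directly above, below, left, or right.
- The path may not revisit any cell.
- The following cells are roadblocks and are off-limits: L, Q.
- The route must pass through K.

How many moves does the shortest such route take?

11

Any route passes through K somewhere between A and I. Summing Manhattan distances along the two legs (A → K → I) gives a lower bound of 2 + 3 = 5 moves.
The shortest route satisfying every rule uses 11 moves: A → F → K → O → T → U → V → W → R → N → J → I.
The bound of 5 isn't tight here; checking systematically, no route of length 5 through 10 satisfies every constraint (on a 4-connected grid the length of any start-to-goal walk has the same parity as the Manhattan bound, so only lengths 5, 7, 9, … need checking), so 11 is the minimum.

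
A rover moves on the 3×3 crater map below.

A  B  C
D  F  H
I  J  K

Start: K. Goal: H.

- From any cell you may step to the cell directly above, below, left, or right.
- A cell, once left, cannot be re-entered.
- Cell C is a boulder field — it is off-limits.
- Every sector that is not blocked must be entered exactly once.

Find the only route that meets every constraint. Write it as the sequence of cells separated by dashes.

Need to visit all 8 open cells exactly once, starting at K and ending at H.
Route from K: 2× left (reaching I), 2× up (reaching A), right to B, down to F, right to H — 7 moves in all.
Check: all 8 open cells covered.

K - J - I - D - A - B - F - H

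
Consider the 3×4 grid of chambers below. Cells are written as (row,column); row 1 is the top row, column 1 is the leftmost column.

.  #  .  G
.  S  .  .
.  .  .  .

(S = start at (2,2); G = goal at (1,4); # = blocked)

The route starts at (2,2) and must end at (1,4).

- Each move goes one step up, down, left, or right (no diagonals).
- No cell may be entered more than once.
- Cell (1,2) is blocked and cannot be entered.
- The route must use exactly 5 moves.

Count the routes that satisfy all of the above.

4

Need simple routes of exactly 5 moves from (2,2) to (1,4) (Manhattan distance 3, so 1 moves are spent on a detour and 1 undoing it).
Enumerating: (2,2) (3,2) (3,3) (2,3) (1,3) (1,4) | (2,2) (3,2) (3,3) (2,3) (2,4) (1,4) | (2,2) (3,2) (3,3) (3,4) (2,4) (1,4) | (2,2) (2,3) (3,3) (3,4) (2,4) (1,4).
That gives 4 routes.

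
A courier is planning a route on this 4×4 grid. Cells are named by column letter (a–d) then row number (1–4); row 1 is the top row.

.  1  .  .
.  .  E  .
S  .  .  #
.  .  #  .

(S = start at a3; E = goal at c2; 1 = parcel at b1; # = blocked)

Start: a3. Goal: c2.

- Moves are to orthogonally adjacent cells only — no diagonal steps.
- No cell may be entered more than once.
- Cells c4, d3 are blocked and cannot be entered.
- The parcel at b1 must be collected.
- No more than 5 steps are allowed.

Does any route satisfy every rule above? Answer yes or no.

One route that works: a3 → a2 → a1 → b1 → b2 → c2.

yes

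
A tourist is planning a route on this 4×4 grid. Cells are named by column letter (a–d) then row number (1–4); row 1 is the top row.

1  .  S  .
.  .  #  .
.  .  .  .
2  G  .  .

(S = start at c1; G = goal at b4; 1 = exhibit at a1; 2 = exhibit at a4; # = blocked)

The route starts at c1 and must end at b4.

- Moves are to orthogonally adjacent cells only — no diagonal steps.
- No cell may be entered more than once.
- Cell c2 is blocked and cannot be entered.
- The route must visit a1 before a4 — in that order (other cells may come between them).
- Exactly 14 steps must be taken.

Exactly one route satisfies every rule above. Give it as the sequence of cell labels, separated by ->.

The waypoints must appear in the order a1, a4, with no cell reused.
Route from c1: right to d1, 3× down (reaching d4), left to c4, up to c3, left to b3, 2× up (reaching b1), left to a1, 3× down (reaching a4), right to b4 — 14 moves in all.
Check: order respected (1 at step 10, 2 at step 13); 14 moves as required.

c1 -> d1 -> d2 -> d3 -> d4 -> c4 -> c3 -> b3 -> b2 -> b1 -> a1 -> a2 -> a3 -> a4 -> b4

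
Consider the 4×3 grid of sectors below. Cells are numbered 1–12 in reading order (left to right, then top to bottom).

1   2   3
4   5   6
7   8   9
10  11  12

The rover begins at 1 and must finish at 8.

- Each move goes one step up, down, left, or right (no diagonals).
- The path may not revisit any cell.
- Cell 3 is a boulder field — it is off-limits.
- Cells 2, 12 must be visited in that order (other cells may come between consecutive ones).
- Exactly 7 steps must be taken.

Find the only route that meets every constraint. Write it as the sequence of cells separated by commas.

The waypoints must appear in the order 2, 12, with no cell reused.
Route from 1: right to 2, down to 5, right to 6, 2× down (reaching 12), left to 11, up to 8 — 7 moves in all.
Check: order respected (2 at step 1, 12 at step 5); 7 moves as required.

1, 2, 5, 6, 9, 12, 11, 8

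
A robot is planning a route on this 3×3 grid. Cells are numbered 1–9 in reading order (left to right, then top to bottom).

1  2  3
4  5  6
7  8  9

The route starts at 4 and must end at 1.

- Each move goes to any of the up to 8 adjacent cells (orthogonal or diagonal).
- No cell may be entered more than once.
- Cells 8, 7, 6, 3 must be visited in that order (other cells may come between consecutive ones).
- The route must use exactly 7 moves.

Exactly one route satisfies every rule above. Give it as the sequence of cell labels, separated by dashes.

The waypoints must appear in the order 8, 7, 6, 3, with no cell reused.
Route from 4: down-right 1 to 8, left 1 to 7, up-right 1 to 5, right 1 to 6, up 1 to 3, left 2 to 1 — 7 moves in all.
Check: order respected (8 at step 1, 7 at step 2, 6 at step 4, 3 at step 5); 7 moves as required.

4 - 8 - 7 - 5 - 6 - 3 - 2 - 1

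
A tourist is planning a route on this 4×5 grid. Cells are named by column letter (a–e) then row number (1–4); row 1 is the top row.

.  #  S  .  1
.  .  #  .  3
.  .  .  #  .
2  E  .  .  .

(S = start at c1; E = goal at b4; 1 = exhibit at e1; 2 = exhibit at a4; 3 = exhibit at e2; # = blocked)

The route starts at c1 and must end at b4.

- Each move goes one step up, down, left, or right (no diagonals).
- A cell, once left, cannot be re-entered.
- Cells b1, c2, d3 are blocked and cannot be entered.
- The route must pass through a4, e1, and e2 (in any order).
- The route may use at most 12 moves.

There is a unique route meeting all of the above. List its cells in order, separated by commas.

The budget equals the shortest possible length, so every move has to be on a shortest route through the required cells.
Route from c1: 2× right (reaching e1), 3× down (reaching e4), 2× left (reaching c4), up to c3, 2× left (reaching a3), down to a4, right to b4 — 12 moves in all.
Check: all required cells visited; 12 ≤ 12 moves.

c1, d1, e1, e2, e3, e4, d4, c4, c3, b3, a3, a4, b4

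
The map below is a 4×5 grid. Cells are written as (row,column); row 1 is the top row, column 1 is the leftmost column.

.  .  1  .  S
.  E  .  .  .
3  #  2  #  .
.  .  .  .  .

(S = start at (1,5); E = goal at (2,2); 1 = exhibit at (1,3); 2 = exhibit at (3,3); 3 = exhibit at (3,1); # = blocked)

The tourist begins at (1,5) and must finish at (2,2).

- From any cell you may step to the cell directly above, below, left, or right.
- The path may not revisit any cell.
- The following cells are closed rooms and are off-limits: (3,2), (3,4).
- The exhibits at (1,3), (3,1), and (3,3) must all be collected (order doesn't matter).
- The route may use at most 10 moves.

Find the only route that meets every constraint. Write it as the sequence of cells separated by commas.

(1,5), (1,4), (1,3), (2,3), (3,3), (4,3), (4,2), (4,1), (3,1), (2,1), (2,2)

The budget equals the shortest possible length, so every move has to be on a shortest route through the required cells.
Route from (1,5): left 2 to (1,3), down 3 to (4,3), left 2 to (4,1), up 2 to (2,1), right 1 to (2,2) — 10 moves in all.
Check: all required cells visited; 10 ≤ 10 moves.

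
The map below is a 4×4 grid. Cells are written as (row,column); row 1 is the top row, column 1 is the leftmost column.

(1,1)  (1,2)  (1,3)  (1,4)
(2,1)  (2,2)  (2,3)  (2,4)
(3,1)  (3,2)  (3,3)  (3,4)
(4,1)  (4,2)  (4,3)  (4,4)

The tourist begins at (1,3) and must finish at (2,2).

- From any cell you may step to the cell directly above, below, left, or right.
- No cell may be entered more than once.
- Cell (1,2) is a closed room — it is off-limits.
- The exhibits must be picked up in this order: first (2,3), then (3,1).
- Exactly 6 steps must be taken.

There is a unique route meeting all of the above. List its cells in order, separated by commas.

(1,3), (2,3), (3,3), (3,2), (3,1), (2,1), (2,2)

The waypoints must appear in the order (2,3), (3,1), with no cell reused.
Route from (1,3): down 2 to (3,3), left 2 to (3,1), up 1 to (2,1), right 1 to (2,2) — 6 moves in all.
Check: order respected ((2,3) at step 1, (3,1) at step 4); 6 moves as required.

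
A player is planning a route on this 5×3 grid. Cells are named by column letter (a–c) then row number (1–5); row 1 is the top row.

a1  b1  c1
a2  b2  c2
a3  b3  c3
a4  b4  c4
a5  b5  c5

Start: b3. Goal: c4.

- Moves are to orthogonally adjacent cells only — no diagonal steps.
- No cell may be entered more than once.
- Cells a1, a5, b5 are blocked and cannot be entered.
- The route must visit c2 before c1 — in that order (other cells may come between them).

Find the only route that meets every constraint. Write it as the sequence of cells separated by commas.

The waypoints must appear in the order c2, c1, with no cell reused.
Route from b3: right to c3, 2× up (reaching c1), left to b1, down to b2, left to a2, 2× down (reaching a4), 2× right (reaching c4) — 10 moves in all.
Check: order respected (c2 at step 2, c1 at step 3).

b3, c3, c2, c1, b1, b2, a2, a3, a4, b4, c4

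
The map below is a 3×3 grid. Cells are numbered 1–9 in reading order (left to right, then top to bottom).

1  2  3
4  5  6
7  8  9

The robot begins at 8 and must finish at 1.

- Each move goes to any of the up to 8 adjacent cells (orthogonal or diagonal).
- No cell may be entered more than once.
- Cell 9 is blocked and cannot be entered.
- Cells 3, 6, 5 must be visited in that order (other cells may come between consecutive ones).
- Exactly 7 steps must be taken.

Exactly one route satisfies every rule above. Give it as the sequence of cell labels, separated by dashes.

8 - 7 - 4 - 2 - 3 - 6 - 5 - 1

The waypoints must appear in the order 3, 6, 5, with no cell reused.
Route from 8: left 1 to 7, up 1 to 4, up-right 1 to 2, right 1 to 3, down 1 to 6, left 1 to 5, up-left 1 to 1 — 7 moves in all.
Check: order respected (3 at step 4, 6 at step 5, 5 at step 6); 7 moves as required.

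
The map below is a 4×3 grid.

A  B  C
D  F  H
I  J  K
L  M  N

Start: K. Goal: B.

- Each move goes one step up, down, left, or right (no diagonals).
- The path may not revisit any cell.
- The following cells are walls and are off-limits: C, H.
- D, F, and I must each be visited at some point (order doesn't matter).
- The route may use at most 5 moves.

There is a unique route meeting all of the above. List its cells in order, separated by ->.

K -> J -> I -> D -> F -> B

The 5-move cap with required stops at D, F, I leaves no slack for detours.
Route from K: left 2 to I, up 1 to D, right 1 to F, up 1 to B — 5 moves in all.
Check: all required cells visited; 5 ≤ 5 moves.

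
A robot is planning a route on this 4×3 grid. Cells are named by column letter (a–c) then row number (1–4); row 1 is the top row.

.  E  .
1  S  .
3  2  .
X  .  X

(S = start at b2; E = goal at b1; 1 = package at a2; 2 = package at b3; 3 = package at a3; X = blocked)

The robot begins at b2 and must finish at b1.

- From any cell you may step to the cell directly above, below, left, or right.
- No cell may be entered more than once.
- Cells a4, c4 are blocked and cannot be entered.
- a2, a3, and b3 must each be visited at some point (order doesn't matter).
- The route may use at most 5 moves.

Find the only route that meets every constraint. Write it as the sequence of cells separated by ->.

The budget equals the shortest possible length, so every move has to be on a shortest route through the required cells.
Route from b2: down 1 to b3, left 1 to a3, up 2 to a1, right 1 to b1 — 5 moves in all.
Check: all required cells visited; 5 ≤ 5 moves.

b2 -> b3 -> a3 -> a2 -> a1 -> b1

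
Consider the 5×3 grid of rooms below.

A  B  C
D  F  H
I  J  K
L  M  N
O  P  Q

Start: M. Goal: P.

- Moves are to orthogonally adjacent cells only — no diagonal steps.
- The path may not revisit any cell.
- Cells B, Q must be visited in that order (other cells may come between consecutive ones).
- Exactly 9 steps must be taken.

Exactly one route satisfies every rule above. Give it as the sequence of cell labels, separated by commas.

The waypoints must appear in the order B, Q, with no cell reused.
Route from M: up 3 to B, right 1 to C, down 4 to Q, left 1 to P — 9 moves in all.
Check: order respected (B at step 3, Q at step 8); 9 moves as required.

M, J, F, B, C, H, K, N, Q, P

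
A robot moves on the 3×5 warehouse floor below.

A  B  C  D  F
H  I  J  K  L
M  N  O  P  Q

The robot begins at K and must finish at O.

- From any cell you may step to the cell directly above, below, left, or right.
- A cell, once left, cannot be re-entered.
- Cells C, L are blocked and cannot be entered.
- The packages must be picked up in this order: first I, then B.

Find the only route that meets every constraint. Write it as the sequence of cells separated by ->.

The waypoints must appear in the order I, B, with no cell reused.
Route from K: 2× left (reaching I), up to B, left to A, 2× down (reaching M), 2× right (reaching O) — 8 moves in all.
Check: order respected (I at step 2, B at step 3).

K -> J -> I -> B -> A -> H -> M -> N -> O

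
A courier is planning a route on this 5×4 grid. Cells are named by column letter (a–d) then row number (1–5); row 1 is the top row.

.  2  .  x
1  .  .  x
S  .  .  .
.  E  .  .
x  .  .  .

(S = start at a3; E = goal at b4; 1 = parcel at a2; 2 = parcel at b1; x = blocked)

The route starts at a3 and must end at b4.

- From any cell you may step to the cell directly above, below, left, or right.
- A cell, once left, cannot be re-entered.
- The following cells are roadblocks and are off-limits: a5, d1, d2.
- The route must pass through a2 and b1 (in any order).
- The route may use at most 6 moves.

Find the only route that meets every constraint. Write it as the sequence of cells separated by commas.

a3, a2, a1, b1, b2, b3, b4

The 6-move cap with required stops at a2, b1 leaves no slack for detours.
Route from a3: up 2 to a1, right 1 to b1, down 3 to b4 — 6 moves in all.
Check: all required cells visited; 6 ≤ 6 moves.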